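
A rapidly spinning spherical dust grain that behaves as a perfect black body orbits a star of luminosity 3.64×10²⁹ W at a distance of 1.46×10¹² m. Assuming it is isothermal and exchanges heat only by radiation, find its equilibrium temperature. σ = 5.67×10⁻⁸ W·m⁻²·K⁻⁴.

First find the stellar flux at distance d: S = L/(4πd²) = 3.64×10²⁹/(4π·(1.46×10¹²)²) = 13590 W/m².
For an isothermal sphere, absorbed (1−a)S·πr² = emitted σ·4πr²·T⁴, so T⁴ = (1−a)S/(4σ).
T⁴ = 1.00·13590/(4·5.67×10⁻⁸) = 5.992×10¹⁰ K⁴.

T ≈ 495 K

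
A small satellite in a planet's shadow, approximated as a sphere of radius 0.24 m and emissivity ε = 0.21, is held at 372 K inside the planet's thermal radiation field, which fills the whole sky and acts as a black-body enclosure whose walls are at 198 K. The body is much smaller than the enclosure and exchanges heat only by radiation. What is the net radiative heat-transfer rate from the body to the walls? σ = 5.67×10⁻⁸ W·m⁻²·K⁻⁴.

P_net ≈ 152 W

For a small grey body in a large enclosure: P_net = εσA(T_body⁴ − T_wall⁴).
A = 4πr² = 0.7238 m²; T_body⁴ − T_wall⁴ = 1.915×10¹⁰ − 1.537×10⁹ = 1.761×10¹⁰ K⁴.
|P_net| = 0.21·5.67×10⁻⁸·0.7238·1.761×10¹⁰.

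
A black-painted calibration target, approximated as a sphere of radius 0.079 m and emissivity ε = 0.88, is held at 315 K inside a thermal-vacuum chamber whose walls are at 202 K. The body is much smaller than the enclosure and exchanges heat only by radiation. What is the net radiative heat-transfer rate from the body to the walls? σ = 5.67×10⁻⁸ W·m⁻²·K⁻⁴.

For a small grey body in a large enclosure: P_net = εσA(T_body⁴ − T_wall⁴).
A = 4πr² = 0.07843 m²; T_body⁴ − T_wall⁴ = 9.846×10⁹ − 1.665×10⁹ = 8.181×10⁹ K⁴.
|P_net| = 0.88·5.67×10⁻⁸·0.07843·8.181×10⁹.

P_net ≈ 32.0 W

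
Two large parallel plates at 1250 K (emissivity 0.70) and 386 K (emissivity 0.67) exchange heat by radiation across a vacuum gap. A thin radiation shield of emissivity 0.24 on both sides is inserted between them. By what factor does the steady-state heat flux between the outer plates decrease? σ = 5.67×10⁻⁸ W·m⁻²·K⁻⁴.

Without shield: q₀ = σΔ(T⁴)/(1/ε₁+1/ε₂−1) with denominator 1.921.
With shield the two gaps are in series; the resistances add: (1/ε₁+1/ε_s−1)+(1/ε_s+1/ε₂−1) = 4.595+4.659 = 9.254.
Heat-flux ratio q₀/q = 9.254/1.921.

factor ≈ 4.82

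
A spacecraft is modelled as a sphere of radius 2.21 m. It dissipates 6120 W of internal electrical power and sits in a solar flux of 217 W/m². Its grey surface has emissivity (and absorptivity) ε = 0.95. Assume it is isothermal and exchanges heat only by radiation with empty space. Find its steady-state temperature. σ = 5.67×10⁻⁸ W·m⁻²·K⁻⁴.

At steady state, absorbed solar power + internal power = radiated power.
Absorbed: α·S·A_cross = 0.95·217·15.34 = 3163 W (cross-section πr²).
Total input = 3163 + 6120 = 9283 W.
Radiated: εσ·A_surf·T⁴ with A_surf = 4πr² = 61.38 m².
T⁴ = 9283/(0.95·5.67×10⁻⁸·61.38) = 2.808×10⁹ K⁴.

T ≈ 230 K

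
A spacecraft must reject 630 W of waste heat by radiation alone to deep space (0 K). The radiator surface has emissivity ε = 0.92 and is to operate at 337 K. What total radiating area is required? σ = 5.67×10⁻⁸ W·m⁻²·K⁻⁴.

P = εσA T⁴ ⇒ A = P/(εσT⁴).
T⁴ = 1.290×10¹⁰ K⁴.
A = 630/(0.92 × 5.67×10⁻⁸ × 1.290×10¹⁰).

A ≈ 0.936 m²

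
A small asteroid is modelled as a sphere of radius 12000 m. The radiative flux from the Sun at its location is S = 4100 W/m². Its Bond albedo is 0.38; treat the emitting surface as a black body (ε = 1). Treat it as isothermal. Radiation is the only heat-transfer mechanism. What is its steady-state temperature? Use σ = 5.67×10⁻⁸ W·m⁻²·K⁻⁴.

T ≈ 325 K

At equilibrium, absorbed power = emitted power.
Absorbing cross-section = πr² = 4.524×10⁸ m²; emitting surface = 4πr² = 1.810×10⁹ m² (ratio 4).
(1−a)S·A_cross = εσ·A_surf·T⁴  ⇒  T⁴ = (1−a)S/(4σ).
T⁴ = 0.620·4100/(4·5.67×10⁻⁸) = 1.121×10¹⁰ K⁴.
T = (1.121×10¹⁰)^(1/4).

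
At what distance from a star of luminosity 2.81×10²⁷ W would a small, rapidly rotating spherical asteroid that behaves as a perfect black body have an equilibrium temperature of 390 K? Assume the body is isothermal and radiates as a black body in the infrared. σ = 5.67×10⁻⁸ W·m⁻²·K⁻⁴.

d ≈ 2.06×10¹¹ m

For an isothermal black-emitting sphere, (1−a)S·πr² = σ·4πr²·T⁴ ⇒ S = 4σT⁴/(1−a).
S = 4·5.67×10⁻⁸·(390)⁴/1.00 = 5247 W/m².
Flux falls as S = L/(4πd²), so d = √(L/(4πS)) = √(2.81×10²⁷/(4π·5247)).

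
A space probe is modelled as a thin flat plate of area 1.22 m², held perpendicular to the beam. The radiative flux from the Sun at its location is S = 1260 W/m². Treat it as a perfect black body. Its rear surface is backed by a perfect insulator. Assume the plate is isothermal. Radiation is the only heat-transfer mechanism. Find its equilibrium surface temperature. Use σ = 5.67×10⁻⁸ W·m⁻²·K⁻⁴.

T ≈ 386 K

At equilibrium, absorbed power = emitted power.
Absorbing cross-section = A = 1.220 m²; emitting surface = A = 1.220 m² (ratio 1).
S·A_cross = εσ·A_surf·T⁴  ⇒  T⁴ = S/(1σ).
T⁴ = 1.00·1260/(1·5.67×10⁻⁸) = 2.222×10¹⁰ K⁴.
T = (2.222×10¹⁰)^(1/4).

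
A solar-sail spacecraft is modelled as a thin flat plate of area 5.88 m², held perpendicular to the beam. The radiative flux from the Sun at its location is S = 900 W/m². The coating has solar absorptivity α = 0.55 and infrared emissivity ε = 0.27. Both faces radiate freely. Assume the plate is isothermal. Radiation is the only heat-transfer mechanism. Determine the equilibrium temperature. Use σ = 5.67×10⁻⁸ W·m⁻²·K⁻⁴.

At equilibrium, absorbed power = emitted power.
Absorbing cross-section = A = 5.880 m²; emitting surface = 2A = 11.76 m² (ratio 2).
αS·A_cross = εσ·A_surf·T⁴  ⇒  T⁴ = αS/(ε·2σ).
T⁴ = 0.550·900/(0.27·2·5.67×10⁻⁸) = 1.617×10¹⁰ K⁴.
T = (1.617×10¹⁰)^(1/4).

T ≈ 357 K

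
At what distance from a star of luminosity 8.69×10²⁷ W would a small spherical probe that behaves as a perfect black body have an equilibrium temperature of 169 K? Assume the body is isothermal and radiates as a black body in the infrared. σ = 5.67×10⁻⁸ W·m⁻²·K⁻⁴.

d ≈ 1.93×10¹² m

For an isothermal black-emitting sphere, (1−a)S·πr² = σ·4πr²·T⁴ ⇒ S = 4σT⁴/(1−a).
S = 4·5.67×10⁻⁸·(169)⁴/1.00 = 185.0 W/m².
Flux falls as S = L/(4πd²), so d = √(L/(4πS)) = √(8.69×10²⁷/(4π·185.0)).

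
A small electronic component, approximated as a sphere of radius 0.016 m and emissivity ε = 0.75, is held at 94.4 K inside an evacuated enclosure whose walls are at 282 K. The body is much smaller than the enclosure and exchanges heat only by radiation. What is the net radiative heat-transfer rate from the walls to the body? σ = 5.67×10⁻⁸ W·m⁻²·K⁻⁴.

For a small grey body in a large enclosure: P_net = εσA(T_body⁴ − T_wall⁴).
A = 4πr² = 0.003217 m²; T_body⁴ − T_wall⁴ = 7.941×10⁷ − 6.324×10⁹ = -6.245×10⁹ K⁴.
|P_net| = 0.75·5.67×10⁻⁸·0.003217·6.245×10⁹.

P_net ≈ 0.854 W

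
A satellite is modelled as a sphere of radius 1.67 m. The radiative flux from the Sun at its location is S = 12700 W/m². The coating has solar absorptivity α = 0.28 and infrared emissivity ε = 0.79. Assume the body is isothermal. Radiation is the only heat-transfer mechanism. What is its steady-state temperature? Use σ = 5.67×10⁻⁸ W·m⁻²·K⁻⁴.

T ≈ 375 K

At equilibrium, absorbed power = emitted power.
Absorbing cross-section = πr² = 8.762 m²; emitting surface = 4πr² = 35.05 m² (ratio 4).
αS·A_cross = εσ·A_surf·T⁴  ⇒  T⁴ = αS/(ε·4σ).
T⁴ = 0.280·12700/(0.79·4·5.67×10⁻⁸) = 1.985×10¹⁰ K⁴.
T = (1.985×10¹⁰)^(1/4).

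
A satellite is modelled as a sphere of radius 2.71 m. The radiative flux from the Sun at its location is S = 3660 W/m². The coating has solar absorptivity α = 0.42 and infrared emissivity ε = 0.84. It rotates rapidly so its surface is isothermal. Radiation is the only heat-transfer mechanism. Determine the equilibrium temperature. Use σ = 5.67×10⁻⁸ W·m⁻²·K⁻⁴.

T ≈ 300 K

At equilibrium, absorbed power = emitted power.
Absorbing cross-section = πr² = 23.07 m²; emitting surface = 4πr² = 92.29 m² (ratio 4).
αS·A_cross = εσ·A_surf·T⁴  ⇒  T⁴ = αS/(ε·4σ).
T⁴ = 0.420·3660/(0.84·4·5.67×10⁻⁸) = 8.069×10⁹ K⁴.
T = (8.069×10⁹)^(1/4).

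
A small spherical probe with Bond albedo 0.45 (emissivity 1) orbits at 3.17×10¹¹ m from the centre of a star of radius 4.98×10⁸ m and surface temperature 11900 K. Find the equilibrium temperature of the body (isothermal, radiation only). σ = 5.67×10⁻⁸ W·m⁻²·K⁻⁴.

T ≈ 287 K

The star's surface emits σT_*⁴; at distance d the flux is S = σT_*⁴(R_*/d)².
S = 5.67×10⁻⁸·(11900)⁴·(4.98×10⁸/3.17×10¹¹)² = 2806 W/m².
For an isothermal sphere T⁴ = (1−a)S/(4σ) = 6.805×10⁹ K⁴.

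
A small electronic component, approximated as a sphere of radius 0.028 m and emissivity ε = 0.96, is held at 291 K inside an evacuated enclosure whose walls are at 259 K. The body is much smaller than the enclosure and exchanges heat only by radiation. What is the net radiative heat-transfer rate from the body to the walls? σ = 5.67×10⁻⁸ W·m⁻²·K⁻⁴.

For a small grey body in a large enclosure: P_net = εσA(T_body⁴ − T_wall⁴).
A = 4πr² = 0.009852 m²; T_body⁴ − T_wall⁴ = 7.171×10⁹ − 4.500×10⁹ = 2.671×10⁹ K⁴.
|P_net| = 0.96·5.67×10⁻⁸·0.009852·2.671×10⁹.

P_net ≈ 1.43 W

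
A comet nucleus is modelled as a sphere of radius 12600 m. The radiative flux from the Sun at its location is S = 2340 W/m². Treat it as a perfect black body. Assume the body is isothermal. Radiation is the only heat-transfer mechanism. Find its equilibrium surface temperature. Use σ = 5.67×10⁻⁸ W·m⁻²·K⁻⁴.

T ≈ 319 K

At equilibrium, absorbed power = emitted power.
Absorbing cross-section = πr² = 4.988×10⁸ m²; emitting surface = 4πr² = 1.995×10⁹ m² (ratio 4).
S·A_cross = εσ·A_surf·T⁴  ⇒  T⁴ = S/(4σ).
T⁴ = 1.00·2340/(4·5.67×10⁻⁸) = 1.032×10¹⁰ K⁴.
T = (1.032×10¹⁰)^(1/4).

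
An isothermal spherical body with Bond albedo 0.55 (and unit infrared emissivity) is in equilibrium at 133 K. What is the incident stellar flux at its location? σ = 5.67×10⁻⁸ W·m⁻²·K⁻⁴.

S ≈ 158 W/m²

(1−a)S·πr² = σ·4πr²·T⁴ ⇒ S = 4σT⁴/(1−a).
S = 4·5.67×10⁻⁸·3.129×10⁸/0.450.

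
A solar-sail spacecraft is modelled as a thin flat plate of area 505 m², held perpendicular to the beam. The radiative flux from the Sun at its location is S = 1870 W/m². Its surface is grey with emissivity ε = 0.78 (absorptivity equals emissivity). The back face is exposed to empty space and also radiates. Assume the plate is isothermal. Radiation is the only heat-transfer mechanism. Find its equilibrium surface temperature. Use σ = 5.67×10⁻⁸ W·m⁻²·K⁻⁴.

At equilibrium, absorbed power = emitted power.
Absorbing cross-section = A = 505.0 m²; emitting surface = 2A = 1010 m² (ratio 2).
εS·A_cross = εσ·A_surf·T⁴  ⇒  T⁴ = S/(2σ)   (ε cancels).
T⁴ = 1870/(2·5.67×10⁻⁸) = 1.649×10¹⁰ K⁴.
T = (1.649×10¹⁰)^(1/4).

T ≈ 358 K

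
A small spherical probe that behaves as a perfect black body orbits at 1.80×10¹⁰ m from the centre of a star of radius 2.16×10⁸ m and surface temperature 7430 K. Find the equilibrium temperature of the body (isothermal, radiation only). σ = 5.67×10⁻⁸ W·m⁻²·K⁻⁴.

T ≈ 576 K

The star's surface emits σT_*⁴; at distance d the flux is S = σT_*⁴(R_*/d)².
S = 5.67×10⁻⁸·(7430)⁴·(2.16×10⁸/1.80×10¹⁰)² = 24880 W/m².
For an isothermal sphere T⁴ = (1−a)S/(4σ) = 1.097×10¹¹ K⁴.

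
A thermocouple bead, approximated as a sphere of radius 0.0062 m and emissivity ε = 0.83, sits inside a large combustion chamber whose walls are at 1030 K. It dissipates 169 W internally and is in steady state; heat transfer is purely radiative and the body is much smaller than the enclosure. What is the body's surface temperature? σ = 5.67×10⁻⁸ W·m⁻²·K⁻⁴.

For a small grey body in a large enclosure, net radiated power = εσA(T⁴ − T_w⁴).
Steady state: P = εσA(T⁴ − T_w⁴) with A = 4πr² = 4.831×10⁻⁴ m².
T⁴ = P/(εσA) + T_w⁴ = 169/(0.83·5.67×10⁻⁸·4.831×10⁻⁴) + (1030)⁴
    = 7.434×10¹² + 1.126×10¹² = 8.560×10¹² K⁴.

T ≈ 1710 K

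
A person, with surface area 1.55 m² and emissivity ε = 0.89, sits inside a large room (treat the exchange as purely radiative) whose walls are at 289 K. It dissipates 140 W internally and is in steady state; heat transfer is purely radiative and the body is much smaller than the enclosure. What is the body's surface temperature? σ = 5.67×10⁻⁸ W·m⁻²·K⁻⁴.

T ≈ 306 K

For a small grey body in a large enclosure, net radiated power = εσA(T⁴ − T_w⁴).
Steady state: P = εσA(T⁴ − T_w⁴) with A = 1.55 m².
T⁴ = P/(εσA) + T_w⁴ = 140/(0.89·5.67×10⁻⁸·1.550) + (289)⁴
    = 1.790×10⁹ + 6.976×10⁹ = 8.766×10⁹ K⁴.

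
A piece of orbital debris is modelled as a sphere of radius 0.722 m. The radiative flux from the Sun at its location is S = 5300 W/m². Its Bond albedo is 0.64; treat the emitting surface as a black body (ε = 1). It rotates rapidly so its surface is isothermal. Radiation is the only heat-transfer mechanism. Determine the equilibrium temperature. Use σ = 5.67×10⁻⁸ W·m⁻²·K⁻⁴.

T ≈ 303 K

At equilibrium, absorbed power = emitted power.
Absorbing cross-section = πr² = 1.638 m²; emitting surface = 4πr² = 6.551 m² (ratio 4).
(1−a)S·A_cross = εσ·A_surf·T⁴  ⇒  T⁴ = (1−a)S/(4σ).
T⁴ = 0.360·5300/(4·5.67×10⁻⁸) = 8.413×10⁹ K⁴.
T = (8.413×10⁹)^(1/4).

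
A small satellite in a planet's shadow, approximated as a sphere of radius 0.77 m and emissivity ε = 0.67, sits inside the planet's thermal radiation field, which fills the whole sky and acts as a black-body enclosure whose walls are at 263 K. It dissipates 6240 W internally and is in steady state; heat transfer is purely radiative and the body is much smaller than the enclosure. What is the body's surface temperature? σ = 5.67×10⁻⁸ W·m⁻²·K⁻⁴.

T ≈ 405 K

For a small grey body in a large enclosure, net radiated power = εσA(T⁴ − T_w⁴).
Steady state: P = εσA(T⁴ − T_w⁴) with A = 4πr² = 7.451 m².
T⁴ = P/(εσA) + T_w⁴ = 6240/(0.67·5.67×10⁻⁸·7.451) + (263)⁴
    = 2.205×10¹⁰ + 4.784×10⁹ = 2.683×10¹⁰ K⁴.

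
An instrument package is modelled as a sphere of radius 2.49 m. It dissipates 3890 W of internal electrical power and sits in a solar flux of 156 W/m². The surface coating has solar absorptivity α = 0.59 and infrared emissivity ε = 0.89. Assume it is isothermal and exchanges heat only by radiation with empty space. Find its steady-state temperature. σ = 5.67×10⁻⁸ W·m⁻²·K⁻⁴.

T ≈ 195 K

At steady state, absorbed solar power + internal power = radiated power.
Absorbed: α·S·A_cross = 0.59·156·19.48 = 1793 W (cross-section πr²).
Total input = 1793 + 3890 = 5683 W.
Radiated: εσ·A_surf·T⁴ with A_surf = 4πr² = 77.91 m².
T⁴ = 5683/(0.89·5.67×10⁻⁸·77.91) = 1.445×10⁹ K⁴.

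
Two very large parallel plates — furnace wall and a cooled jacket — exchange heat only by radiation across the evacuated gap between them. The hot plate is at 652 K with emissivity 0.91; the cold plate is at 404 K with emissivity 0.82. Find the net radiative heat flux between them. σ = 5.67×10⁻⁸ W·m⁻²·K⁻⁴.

For two infinite grey parallel plates, q = σ(T₁⁴ − T₂⁴)/(1/ε₁ + 1/ε₂ − 1).
T₁⁴ − T₂⁴ = 1.807×10¹¹ − 2.664×10¹⁰ = 1.541×10¹¹ K⁴.
1/ε₁ + 1/ε₂ − 1 = 1.099 + 1.220 − 1 = 1.318.
q = 5.67×10⁻⁸ × 1.541×10¹¹ / 1.318.

q ≈ 6630 W/m²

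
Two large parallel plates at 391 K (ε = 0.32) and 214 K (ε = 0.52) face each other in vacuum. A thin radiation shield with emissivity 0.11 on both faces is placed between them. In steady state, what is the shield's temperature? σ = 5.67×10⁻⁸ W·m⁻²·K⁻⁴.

In steady state the net flux on the hot side equals that on the cold side.
σ(T₁⁴−T_s⁴)/D₁ = σ(T_s⁴−T₂⁴)/D₂, with D₁ = 1/ε₁+1/ε_s−1 = 11.22, D₂ = 1/ε_s+1/ε₂−1 = 10.01.
Solve for T_s⁴: T_s⁴ = (D₂·T₁⁴ + D₁·T₂⁴)/(D₁+D₂) = 1.213×10¹⁰ K⁴.

T_s ≈ 332 K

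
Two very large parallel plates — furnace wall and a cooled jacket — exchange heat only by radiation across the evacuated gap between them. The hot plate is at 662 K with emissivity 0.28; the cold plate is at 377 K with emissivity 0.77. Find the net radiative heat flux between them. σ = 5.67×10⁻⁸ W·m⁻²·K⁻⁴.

q ≈ 2520 W/m²

For two infinite grey parallel plates, q = σ(T₁⁴ − T₂⁴)/(1/ε₁ + 1/ε₂ − 1).
T₁⁴ − T₂⁴ = 1.921×10¹¹ − 2.020×10¹⁰ = 1.719×10¹¹ K⁴.
1/ε₁ + 1/ε₂ − 1 = 3.571 + 1.299 − 1 = 3.870.
q = 5.67×10⁻⁸ × 1.719×10¹¹ / 3.870.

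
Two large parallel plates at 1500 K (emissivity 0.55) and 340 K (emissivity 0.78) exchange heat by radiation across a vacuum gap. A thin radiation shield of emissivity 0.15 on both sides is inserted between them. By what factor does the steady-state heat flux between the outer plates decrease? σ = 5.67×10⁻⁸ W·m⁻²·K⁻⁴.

factor ≈ 6.87

Without shield: q₀ = σΔ(T⁴)/(1/ε₁+1/ε₂−1) with denominator 2.100.
With shield the two gaps are in series; the resistances add: (1/ε₁+1/ε_s−1)+(1/ε_s+1/ε₂−1) = 7.485+6.949 = 14.43.
Heat-flux ratio q₀/q = 14.43/2.100.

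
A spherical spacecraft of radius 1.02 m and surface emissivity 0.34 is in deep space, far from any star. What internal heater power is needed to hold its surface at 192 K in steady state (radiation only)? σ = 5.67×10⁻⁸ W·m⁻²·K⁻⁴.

P = εσ·4πr²·T⁴.
4πr² = 13.07 m²; T⁴ = 1.359×10⁹ K⁴.
P = 0.34·5.67×10⁻⁸·13.07·1.359×10⁹.

P ≈ 343 W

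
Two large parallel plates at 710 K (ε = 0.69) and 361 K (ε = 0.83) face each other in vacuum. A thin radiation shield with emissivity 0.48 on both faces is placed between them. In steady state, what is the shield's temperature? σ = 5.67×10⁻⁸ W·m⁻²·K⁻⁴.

T_s ≈ 600 K

In steady state the net flux on the hot side equals that on the cold side.
σ(T₁⁴−T_s⁴)/D₁ = σ(T_s⁴−T₂⁴)/D₂, with D₁ = 1/ε₁+1/ε_s−1 = 2.533, D₂ = 1/ε_s+1/ε₂−1 = 2.288.
Solve for T_s⁴: T_s⁴ = (D₂·T₁⁴ + D₁·T₂⁴)/(D₁+D₂) = 1.295×10¹¹ K⁴.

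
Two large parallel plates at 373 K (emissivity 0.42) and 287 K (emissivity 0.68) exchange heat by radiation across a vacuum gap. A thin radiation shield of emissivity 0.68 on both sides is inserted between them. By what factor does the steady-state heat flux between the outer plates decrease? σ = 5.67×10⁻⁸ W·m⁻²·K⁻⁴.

Without shield: q₀ = σΔ(T⁴)/(1/ε₁+1/ε₂−1) with denominator 2.852.
With shield the two gaps are in series; the resistances add: (1/ε₁+1/ε_s−1)+(1/ε_s+1/ε₂−1) = 2.852+1.941 = 4.793.
Heat-flux ratio q₀/q = 4.793/2.852.

factor ≈ 1.68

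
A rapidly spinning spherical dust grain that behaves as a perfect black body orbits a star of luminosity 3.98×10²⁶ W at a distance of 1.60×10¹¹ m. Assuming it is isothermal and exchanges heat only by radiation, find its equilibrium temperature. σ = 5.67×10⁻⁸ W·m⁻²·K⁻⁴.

T ≈ 272 K

First find the stellar flux at distance d: S = L/(4πd²) = 3.98×10²⁶/(4π·(1.60×10¹¹)²) = 1237 W/m².
For an isothermal sphere, absorbed (1−a)S·πr² = emitted σ·4πr²·T⁴, so T⁴ = (1−a)S/(4σ).
T⁴ = 1.00·1237/(4·5.67×10⁻⁸) = 5.455×10⁹ K⁴.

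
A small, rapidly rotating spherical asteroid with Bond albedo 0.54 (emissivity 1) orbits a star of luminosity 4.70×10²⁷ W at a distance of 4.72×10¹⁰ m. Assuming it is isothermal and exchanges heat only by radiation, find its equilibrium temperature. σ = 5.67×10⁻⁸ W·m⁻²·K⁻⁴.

First find the stellar flux at distance d: S = L/(4πd²) = 4.70×10²⁷/(4π·(4.72×10¹⁰)²) = 1.679×10⁵ W/m².
For an isothermal sphere, absorbed (1−a)S·πr² = emitted σ·4πr²·T⁴, so T⁴ = (1−a)S/(4σ).
T⁴ = 0.460·1.679×10⁵/(4·5.67×10⁻⁸) = 3.405×10¹¹ K⁴.

T ≈ 764 K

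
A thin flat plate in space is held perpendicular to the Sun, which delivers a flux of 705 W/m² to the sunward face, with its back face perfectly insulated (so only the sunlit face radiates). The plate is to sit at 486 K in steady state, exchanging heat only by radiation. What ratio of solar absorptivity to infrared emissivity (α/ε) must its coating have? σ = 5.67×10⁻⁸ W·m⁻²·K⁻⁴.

Balance: αS·A = εσ·1A·T⁴ ⇒ α/ε = σT⁴/S.
α/ε = 5.67×10⁻⁸·(486)⁴/705 = 5.67×10⁻⁸·5.579×10¹⁰/705.

α/ε ≈ 4.49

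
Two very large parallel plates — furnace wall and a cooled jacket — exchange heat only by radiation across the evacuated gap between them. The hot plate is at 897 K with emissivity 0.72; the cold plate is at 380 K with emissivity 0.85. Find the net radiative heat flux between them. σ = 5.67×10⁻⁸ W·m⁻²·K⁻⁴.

q ≈ 22700 W/m²

For two infinite grey parallel plates, q = σ(T₁⁴ − T₂⁴)/(1/ε₁ + 1/ε₂ − 1).
T₁⁴ − T₂⁴ = 6.474×10¹¹ − 2.085×10¹⁰ = 6.265×10¹¹ K⁴.
1/ε₁ + 1/ε₂ − 1 = 1.389 + 1.176 − 1 = 1.565.
q = 5.67×10⁻⁸ × 6.265×10¹¹ / 1.565.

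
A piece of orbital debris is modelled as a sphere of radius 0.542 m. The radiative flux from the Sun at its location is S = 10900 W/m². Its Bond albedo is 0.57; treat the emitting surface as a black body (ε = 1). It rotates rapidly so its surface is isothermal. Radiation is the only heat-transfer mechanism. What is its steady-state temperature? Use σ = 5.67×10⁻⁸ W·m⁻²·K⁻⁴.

At equilibrium, absorbed power = emitted power.
Absorbing cross-section = πr² = 0.9229 m²; emitting surface = 4πr² = 3.692 m² (ratio 4).
(1−a)S·A_cross = εσ·A_surf·T⁴  ⇒  T⁴ = (1−a)S/(4σ).
T⁴ = 0.430·10900/(4·5.67×10⁻⁸) = 2.067×10¹⁰ K⁴.
T = (2.067×10¹⁰)^(1/4).

T ≈ 379 K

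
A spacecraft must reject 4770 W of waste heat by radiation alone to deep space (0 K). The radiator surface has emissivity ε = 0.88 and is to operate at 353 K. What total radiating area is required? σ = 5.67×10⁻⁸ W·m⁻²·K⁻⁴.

P = εσA T⁴ ⇒ A = P/(εσT⁴).
T⁴ = 1.553×10¹⁰ K⁴.
A = 4770/(0.88 × 5.67×10⁻⁸ × 1.553×10¹⁰).

A ≈ 6.16 m²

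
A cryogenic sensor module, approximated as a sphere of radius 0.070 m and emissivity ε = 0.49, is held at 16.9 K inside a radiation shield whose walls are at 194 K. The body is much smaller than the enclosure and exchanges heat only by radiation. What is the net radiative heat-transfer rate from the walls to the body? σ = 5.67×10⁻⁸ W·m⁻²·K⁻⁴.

P_net ≈ 2.42 W

For a small grey body in a large enclosure: P_net = εσA(T_body⁴ − T_wall⁴).
A = 4πr² = 0.06158 m²; T_body⁴ − T_wall⁴ = 81570 − 1.416×10⁹ = -1.416×10⁹ K⁴.
|P_net| = 0.49·5.67×10⁻⁸·0.06158·1.416×10⁹.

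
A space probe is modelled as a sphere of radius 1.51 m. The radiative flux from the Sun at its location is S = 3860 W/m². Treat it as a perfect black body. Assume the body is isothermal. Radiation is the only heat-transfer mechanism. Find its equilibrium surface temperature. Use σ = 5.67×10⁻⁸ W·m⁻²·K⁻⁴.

T ≈ 361 K

At equilibrium, absorbed power = emitted power.
Absorbing cross-section = πr² = 7.163 m²; emitting surface = 4πr² = 28.65 m² (ratio 4).
S·A_cross = εσ·A_surf·T⁴  ⇒  T⁴ = S/(4σ).
T⁴ = 1.00·3860/(4·5.67×10⁻⁸) = 1.702×10¹⁰ K⁴.
T = (1.702×10¹⁰)^(1/4).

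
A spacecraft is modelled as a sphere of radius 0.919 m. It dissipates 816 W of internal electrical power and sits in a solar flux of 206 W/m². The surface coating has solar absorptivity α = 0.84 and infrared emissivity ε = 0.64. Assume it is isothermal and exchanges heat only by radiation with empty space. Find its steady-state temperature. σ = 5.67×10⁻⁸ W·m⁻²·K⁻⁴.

T ≈ 240 K

At steady state, absorbed solar power + internal power = radiated power.
Absorbed: α·S·A_cross = 0.84·206·2.653 = 459.1 W (cross-section πr²).
Total input = 459.1 + 816 = 1275 W.
Radiated: εσ·A_surf·T⁴ with A_surf = 4πr² = 10.61 m².
T⁴ = 1275/(0.64·5.67×10⁻⁸·10.61) = 3.311×10⁹ K⁴.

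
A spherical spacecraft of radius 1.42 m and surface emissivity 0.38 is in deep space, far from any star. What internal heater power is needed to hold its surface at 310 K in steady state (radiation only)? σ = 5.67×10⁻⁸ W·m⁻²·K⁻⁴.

P = εσ·4πr²·T⁴.
4πr² = 25.34 m²; T⁴ = 9.235×10⁹ K⁴.
P = 0.38·5.67×10⁻⁸·25.34·9.235×10⁹.

P ≈ 5040 W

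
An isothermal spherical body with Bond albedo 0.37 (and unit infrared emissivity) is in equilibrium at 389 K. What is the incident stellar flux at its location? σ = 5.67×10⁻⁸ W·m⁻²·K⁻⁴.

(1−a)S·πr² = σ·4πr²·T⁴ ⇒ S = 4σT⁴/(1−a).
S = 4·5.67×10⁻⁸·2.290×10¹⁰/0.630.

S ≈ 8240 W/m²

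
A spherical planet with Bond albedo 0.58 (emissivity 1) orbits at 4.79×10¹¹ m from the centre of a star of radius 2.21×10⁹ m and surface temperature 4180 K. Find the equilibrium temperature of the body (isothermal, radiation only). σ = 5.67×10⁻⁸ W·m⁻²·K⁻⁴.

T ≈ 162 K

The star's surface emits σT_*⁴; at distance d the flux is S = σT_*⁴(R_*/d)².
S = 5.67×10⁻⁸·(4180)⁴·(2.21×10⁹/4.79×10¹¹)² = 368.5 W/m².
For an isothermal sphere T⁴ = (1−a)S/(4σ) = 6.824×10⁸ K⁴.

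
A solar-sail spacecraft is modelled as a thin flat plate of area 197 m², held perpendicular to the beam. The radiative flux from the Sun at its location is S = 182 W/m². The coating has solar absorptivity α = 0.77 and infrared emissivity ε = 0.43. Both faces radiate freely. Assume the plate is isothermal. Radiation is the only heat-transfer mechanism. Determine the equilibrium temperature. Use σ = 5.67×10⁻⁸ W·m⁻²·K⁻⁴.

T ≈ 232 K

At equilibrium, absorbed power = emitted power.
Absorbing cross-section = A = 197.0 m²; emitting surface = 2A = 394.0 m² (ratio 2).
αS·A_cross = εσ·A_surf·T⁴  ⇒  T⁴ = αS/(ε·2σ).
T⁴ = 0.770·182/(0.43·2·5.67×10⁻⁸) = 2.874×10⁹ K⁴.
T = (2.874×10⁹)^(1/4).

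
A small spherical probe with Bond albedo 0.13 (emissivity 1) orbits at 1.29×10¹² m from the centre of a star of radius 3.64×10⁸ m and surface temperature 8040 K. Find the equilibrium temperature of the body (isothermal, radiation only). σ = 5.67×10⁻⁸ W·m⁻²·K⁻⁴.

T ≈ 92.2 K

The star's surface emits σT_*⁴; at distance d the flux is S = σT_*⁴(R_*/d)².
S = 5.67×10⁻⁸·(8040)⁴·(3.64×10⁸/1.29×10¹²)² = 18.86 W/m².
For an isothermal sphere T⁴ = (1−a)S/(4σ) = 7.236×10⁷ K⁴.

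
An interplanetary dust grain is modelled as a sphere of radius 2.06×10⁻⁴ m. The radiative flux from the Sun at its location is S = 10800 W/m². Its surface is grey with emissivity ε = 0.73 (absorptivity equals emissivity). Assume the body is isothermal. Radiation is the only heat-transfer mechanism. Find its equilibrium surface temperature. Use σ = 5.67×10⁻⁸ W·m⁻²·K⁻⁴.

At equilibrium, absorbed power = emitted power.
Absorbing cross-section = πr² = 1.333×10⁻⁷ m²; emitting surface = 4πr² = 5.333×10⁻⁷ m² (ratio 4).
εS·A_cross = εσ·A_surf·T⁴  ⇒  T⁴ = S/(4σ)   (ε cancels).
T⁴ = 10800/(4·5.67×10⁻⁸) = 4.762×10¹⁰ K⁴.
T = (4.762×10¹⁰)^(1/4).

T ≈ 467 K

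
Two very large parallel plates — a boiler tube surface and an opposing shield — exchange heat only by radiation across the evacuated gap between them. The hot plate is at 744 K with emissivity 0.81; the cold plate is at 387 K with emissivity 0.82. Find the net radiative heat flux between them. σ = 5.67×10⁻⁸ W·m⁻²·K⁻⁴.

q ≈ 11100 W/m²

For two infinite grey parallel plates, q = σ(T₁⁴ − T₂⁴)/(1/ε₁ + 1/ε₂ − 1).
T₁⁴ − T₂⁴ = 3.064×10¹¹ − 2.243×10¹⁰ = 2.840×10¹¹ K⁴.
1/ε₁ + 1/ε₂ − 1 = 1.235 + 1.220 − 1 = 1.454.
q = 5.67×10⁻⁸ × 2.840×10¹¹ / 1.454.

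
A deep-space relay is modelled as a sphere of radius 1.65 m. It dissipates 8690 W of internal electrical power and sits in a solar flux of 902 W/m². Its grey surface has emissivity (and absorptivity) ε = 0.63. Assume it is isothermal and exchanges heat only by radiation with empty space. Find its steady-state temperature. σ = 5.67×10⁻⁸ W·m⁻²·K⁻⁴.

T ≈ 324 K

At steady state, absorbed solar power + internal power = radiated power.
Absorbed: α·S·A_cross = 0.63·902·8.553 = 4860 W (cross-section πr²).
Total input = 4860 + 8690 = 13550 W.
Radiated: εσ·A_surf·T⁴ with A_surf = 4πr² = 34.21 m².
T⁴ = 13550/(0.63·5.67×10⁻⁸·34.21) = 1.109×10¹⁰ K⁴.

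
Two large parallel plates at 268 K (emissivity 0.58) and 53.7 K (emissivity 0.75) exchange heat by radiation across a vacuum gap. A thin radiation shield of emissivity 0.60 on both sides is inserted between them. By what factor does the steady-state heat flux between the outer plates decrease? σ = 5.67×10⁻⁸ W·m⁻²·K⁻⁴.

Without shield: q₀ = σΔ(T⁴)/(1/ε₁+1/ε₂−1) with denominator 2.057.
With shield the two gaps are in series; the resistances add: (1/ε₁+1/ε_s−1)+(1/ε_s+1/ε₂−1) = 2.391+2.000 = 4.391.
Heat-flux ratio q₀/q = 4.391/2.057.

factor ≈ 2.13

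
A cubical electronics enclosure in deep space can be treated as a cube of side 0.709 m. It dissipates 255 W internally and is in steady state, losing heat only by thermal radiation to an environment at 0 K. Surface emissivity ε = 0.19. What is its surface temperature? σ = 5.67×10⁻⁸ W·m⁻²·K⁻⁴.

T ≈ 298 K

Steady state: internal power = radiated power, P = εσA T⁴.
Radiating area A = 6L² = 3.016 m².
T⁴ = P/(εσA) = 255/(0.19·5.67×10⁻⁸·3.016) = 7.848×10⁹ K⁴.
T = (7.848×10⁹)^(1/4).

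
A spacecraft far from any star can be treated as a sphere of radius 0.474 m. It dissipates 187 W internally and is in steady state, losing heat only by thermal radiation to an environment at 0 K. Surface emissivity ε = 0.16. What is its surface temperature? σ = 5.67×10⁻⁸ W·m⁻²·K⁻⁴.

T ≈ 292 K

Steady state: internal power = radiated power, P = εσA T⁴.
Radiating area A = 4πr² = 2.823 m².
T⁴ = P/(εσA) = 187/(0.16·5.67×10⁻⁸·2.823) = 7.301×10⁹ K⁴.
T = (7.301×10⁹)^(1/4).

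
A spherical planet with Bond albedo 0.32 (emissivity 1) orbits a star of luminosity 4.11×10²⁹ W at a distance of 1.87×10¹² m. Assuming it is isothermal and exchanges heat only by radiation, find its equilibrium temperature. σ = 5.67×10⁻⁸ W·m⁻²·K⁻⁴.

First find the stellar flux at distance d: S = L/(4πd²) = 4.11×10²⁹/(4π·(1.87×10¹²)²) = 9353 W/m².
For an isothermal sphere, absorbed (1−a)S·πr² = emitted σ·4πr²·T⁴, so T⁴ = (1−a)S/(4σ).
T⁴ = 0.680·9353/(4·5.67×10⁻⁸) = 2.804×10¹⁰ K⁴.

T ≈ 409 K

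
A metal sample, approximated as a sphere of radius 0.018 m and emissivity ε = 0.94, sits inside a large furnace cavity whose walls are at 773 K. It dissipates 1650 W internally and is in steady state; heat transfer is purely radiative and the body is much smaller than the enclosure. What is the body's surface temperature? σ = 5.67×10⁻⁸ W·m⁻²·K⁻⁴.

For a small grey body in a large enclosure, net radiated power = εσA(T⁴ − T_w⁴).
Steady state: P = εσA(T⁴ − T_w⁴) with A = 4πr² = 0.004072 m².
T⁴ = P/(εσA) + T_w⁴ = 1650/(0.94·5.67×10⁻⁸·0.004072) + (773)⁴
    = 7.604×10¹² + 3.570×10¹¹ = 7.961×10¹² K⁴.

T ≈ 1680 K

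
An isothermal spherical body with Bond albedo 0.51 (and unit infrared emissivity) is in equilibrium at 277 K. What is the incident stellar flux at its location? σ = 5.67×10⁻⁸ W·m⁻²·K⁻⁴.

(1−a)S·πr² = σ·4πr²·T⁴ ⇒ S = 4σT⁴/(1−a).
S = 4·5.67×10⁻⁸·5.887×10⁹/0.490.

S ≈ 2720 W/m²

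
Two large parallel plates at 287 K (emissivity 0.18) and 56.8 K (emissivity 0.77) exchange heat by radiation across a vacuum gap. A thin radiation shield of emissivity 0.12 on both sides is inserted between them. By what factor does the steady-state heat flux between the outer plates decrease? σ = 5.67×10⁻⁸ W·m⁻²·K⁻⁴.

Without shield: q₀ = σΔ(T⁴)/(1/ε₁+1/ε₂−1) with denominator 5.854.
With shield the two gaps are in series; the resistances add: (1/ε₁+1/ε_s−1)+(1/ε_s+1/ε₂−1) = 12.89+8.632 = 21.52.
Heat-flux ratio q₀/q = 21.52/5.854.

factor ≈ 3.68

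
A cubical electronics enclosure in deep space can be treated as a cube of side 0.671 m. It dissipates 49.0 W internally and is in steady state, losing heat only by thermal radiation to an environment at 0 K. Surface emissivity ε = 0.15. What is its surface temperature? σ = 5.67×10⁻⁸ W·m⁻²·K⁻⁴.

T ≈ 215 K

Steady state: internal power = radiated power, P = εσA T⁴.
Radiating area A = 6L² = 2.701 m².
T⁴ = P/(εσA) = 49.0/(0.15·5.67×10⁻⁸·2.701) = 2.133×10⁹ K⁴.
T = (2.133×10⁹)^(1/4).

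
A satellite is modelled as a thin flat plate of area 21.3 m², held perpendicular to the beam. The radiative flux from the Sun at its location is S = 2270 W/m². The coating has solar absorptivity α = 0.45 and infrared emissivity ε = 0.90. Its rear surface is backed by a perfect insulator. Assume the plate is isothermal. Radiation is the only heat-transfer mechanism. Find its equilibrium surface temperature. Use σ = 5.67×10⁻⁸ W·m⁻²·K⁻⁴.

T ≈ 376 K

At equilibrium, absorbed power = emitted power.
Absorbing cross-section = A = 21.30 m²; emitting surface = A = 21.30 m² (ratio 1).
αS·A_cross = εσ·A_surf·T⁴  ⇒  T⁴ = αS/(ε·1σ).
T⁴ = 0.450·2270/(0.90·1·5.67×10⁻⁸) = 2.002×10¹⁰ K⁴.
T = (2.002×10¹⁰)^(1/4).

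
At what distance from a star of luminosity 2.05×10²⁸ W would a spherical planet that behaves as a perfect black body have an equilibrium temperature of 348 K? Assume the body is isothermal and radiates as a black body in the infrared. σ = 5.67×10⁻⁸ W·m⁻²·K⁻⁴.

For an isothermal black-emitting sphere, (1−a)S·πr² = σ·4πr²·T⁴ ⇒ S = 4σT⁴/(1−a).
S = 4·5.67×10⁻⁸·(348)⁴/1.00 = 3326 W/m².
Flux falls as S = L/(4πd²), so d = √(L/(4πS)) = √(2.05×10²⁸/(4π·3326)).

d ≈ 7.00×10¹¹ m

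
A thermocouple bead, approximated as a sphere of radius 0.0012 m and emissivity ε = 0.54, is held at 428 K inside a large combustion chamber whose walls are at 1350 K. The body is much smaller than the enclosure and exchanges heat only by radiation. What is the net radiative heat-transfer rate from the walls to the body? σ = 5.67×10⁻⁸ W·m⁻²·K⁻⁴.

P_net ≈ 1.82 W

For a small grey body in a large enclosure: P_net = εσA(T_body⁴ − T_wall⁴).
A = 4πr² = 1.810×10⁻⁵ m²; T_body⁴ − T_wall⁴ = 3.356×10¹⁰ − 3.322×10¹² = -3.288×10¹² K⁴.
|P_net| = 0.54·5.67×10⁻⁸·1.810×10⁻⁵·3.288×10¹².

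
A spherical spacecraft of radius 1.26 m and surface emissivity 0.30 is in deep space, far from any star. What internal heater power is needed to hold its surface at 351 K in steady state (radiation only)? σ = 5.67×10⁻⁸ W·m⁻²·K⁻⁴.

P = εσ·4πr²·T⁴.
4πr² = 19.95 m²; T⁴ = 1.518×10¹⁰ K⁴.
P = 0.30·5.67×10⁻⁸·19.95·1.518×10¹⁰.

P ≈ 5150 W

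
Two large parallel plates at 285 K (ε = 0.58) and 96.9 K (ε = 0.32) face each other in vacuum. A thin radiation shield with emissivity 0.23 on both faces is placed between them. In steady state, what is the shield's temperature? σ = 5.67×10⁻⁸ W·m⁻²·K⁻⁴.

In steady state the net flux on the hot side equals that on the cold side.
σ(T₁⁴−T_s⁴)/D₁ = σ(T_s⁴−T₂⁴)/D₂, with D₁ = 1/ε₁+1/ε_s−1 = 5.072, D₂ = 1/ε_s+1/ε₂−1 = 6.473.
Solve for T_s⁴: T_s⁴ = (D₂·T₁⁴ + D₁·T₂⁴)/(D₁+D₂) = 3.738×10⁹ K⁴.

T_s ≈ 247 K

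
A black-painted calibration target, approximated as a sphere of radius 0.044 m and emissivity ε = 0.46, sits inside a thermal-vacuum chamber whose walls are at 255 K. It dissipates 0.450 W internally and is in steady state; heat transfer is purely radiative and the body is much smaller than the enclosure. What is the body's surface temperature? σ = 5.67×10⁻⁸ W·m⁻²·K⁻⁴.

For a small grey body in a large enclosure, net radiated power = εσA(T⁴ − T_w⁴).
Steady state: P = εσA(T⁴ − T_w⁴) with A = 4πr² = 0.02433 m².
T⁴ = P/(εσA) + T_w⁴ = 0.450/(0.46·5.67×10⁻⁸·0.02433) + (255)⁴
    = 7.092×10⁸ + 4.228×10⁹ = 4.937×10⁹ K⁴.

T ≈ 265 K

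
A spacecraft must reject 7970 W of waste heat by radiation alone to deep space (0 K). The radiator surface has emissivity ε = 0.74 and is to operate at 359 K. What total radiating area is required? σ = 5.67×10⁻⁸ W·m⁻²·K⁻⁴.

A ≈ 11.4 m²

P = εσA T⁴ ⇒ A = P/(εσT⁴).
T⁴ = 1.661×10¹⁰ K⁴.
A = 7970/(0.74 × 5.67×10⁻⁸ × 1.661×10¹⁰).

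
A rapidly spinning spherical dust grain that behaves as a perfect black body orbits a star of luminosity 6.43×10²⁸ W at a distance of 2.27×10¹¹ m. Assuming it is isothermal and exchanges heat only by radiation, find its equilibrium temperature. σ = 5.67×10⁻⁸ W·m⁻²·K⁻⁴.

First find the stellar flux at distance d: S = L/(4πd²) = 6.43×10²⁸/(4π·(2.27×10¹¹)²) = 99300 W/m².
For an isothermal sphere, absorbed (1−a)S·πr² = emitted σ·4πr²·T⁴, so T⁴ = (1−a)S/(4σ).
T⁴ = 1.00·99300/(4·5.67×10⁻⁸) = 4.378×10¹¹ K⁴.

T ≈ 813 K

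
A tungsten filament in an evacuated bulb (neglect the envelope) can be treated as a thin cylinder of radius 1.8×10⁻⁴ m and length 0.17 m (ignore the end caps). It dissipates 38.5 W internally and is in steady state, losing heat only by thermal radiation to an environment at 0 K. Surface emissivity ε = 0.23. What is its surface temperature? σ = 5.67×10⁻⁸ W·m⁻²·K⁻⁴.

T ≈ 1980 K

Steady state: internal power = radiated power, P = εσA T⁴.
Radiating area A = 2πrL = 1.923×10⁻⁴ m².
T⁴ = P/(εσA) = 38.5/(0.23·5.67×10⁻⁸·1.923×10⁻⁴) = 1.535×10¹³ K⁴.
T = (1.535×10¹³)^(1/4).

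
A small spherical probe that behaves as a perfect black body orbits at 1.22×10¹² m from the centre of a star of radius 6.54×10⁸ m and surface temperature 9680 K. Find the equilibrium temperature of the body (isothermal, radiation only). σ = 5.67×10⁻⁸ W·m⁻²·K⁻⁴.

T ≈ 158 K

The star's surface emits σT_*⁴; at distance d the flux is S = σT_*⁴(R_*/d)².
S = 5.67×10⁻⁸·(9680)⁴·(6.54×10⁸/1.22×10¹²)² = 143.1 W/m².
For an isothermal sphere T⁴ = (1−a)S/(4σ) = 6.308×10⁸ K⁴.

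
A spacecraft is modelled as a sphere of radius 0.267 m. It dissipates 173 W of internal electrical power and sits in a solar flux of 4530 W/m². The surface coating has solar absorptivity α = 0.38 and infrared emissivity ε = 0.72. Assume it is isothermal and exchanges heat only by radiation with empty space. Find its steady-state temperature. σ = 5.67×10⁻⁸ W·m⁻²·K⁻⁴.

At steady state, absorbed solar power + internal power = radiated power.
Absorbed: α·S·A_cross = 0.38·4530·0.2240 = 385.5 W (cross-section πr²).
Total input = 385.5 + 173 = 558.5 W.
Radiated: εσ·A_surf·T⁴ with A_surf = 4πr² = 0.8958 m².
T⁴ = 558.5/(0.72·5.67×10⁻⁸·0.8958) = 1.527×10¹⁰ K⁴.

T ≈ 352 K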